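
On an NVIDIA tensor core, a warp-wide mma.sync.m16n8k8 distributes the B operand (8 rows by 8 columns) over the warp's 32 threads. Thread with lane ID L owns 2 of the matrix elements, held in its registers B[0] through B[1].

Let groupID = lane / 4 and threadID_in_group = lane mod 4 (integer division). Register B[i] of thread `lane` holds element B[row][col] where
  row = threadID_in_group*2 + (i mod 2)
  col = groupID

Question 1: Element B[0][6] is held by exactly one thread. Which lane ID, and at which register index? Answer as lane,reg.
c: 6->gid=6  r: 0->tid=0,i&1=0
L=6*4+0=24  i=0=0

24,0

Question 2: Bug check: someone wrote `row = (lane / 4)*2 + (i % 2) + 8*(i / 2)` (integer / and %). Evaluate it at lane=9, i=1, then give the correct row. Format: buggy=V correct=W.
`(lane / 4)*2 + (i % 2) + 8*(i / 2)`[9,1]->5
lane 9: gid=2 (9/4), tid=1 (9%4)
i=1: r=1*2+1=3, c=gid=2
row: 5 vs 3

buggy=5 correct=3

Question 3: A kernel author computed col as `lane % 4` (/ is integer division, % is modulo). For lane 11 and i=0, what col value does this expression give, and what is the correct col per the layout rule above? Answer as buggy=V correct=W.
`lane % 4`[11,0]->3
L=11->gid=11>>2=2, tid=11&3=3
[0]->row 3·2+0=6  col gid=2
col: 3 vs 2

buggy=3 correct=2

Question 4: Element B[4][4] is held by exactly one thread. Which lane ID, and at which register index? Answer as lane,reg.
18,0

c=4→G=4  r=4→T=2,p=0
L=4*4+2=18  i=0=0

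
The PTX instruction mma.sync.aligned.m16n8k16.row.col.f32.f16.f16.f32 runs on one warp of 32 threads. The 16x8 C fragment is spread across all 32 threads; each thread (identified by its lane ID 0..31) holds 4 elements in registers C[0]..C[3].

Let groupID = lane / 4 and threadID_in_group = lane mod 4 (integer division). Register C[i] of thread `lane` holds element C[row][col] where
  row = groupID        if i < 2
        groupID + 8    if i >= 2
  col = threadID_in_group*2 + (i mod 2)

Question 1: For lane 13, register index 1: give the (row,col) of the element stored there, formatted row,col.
lane 13->13/4=3, 13 mod 4=1
i=1  r:3+0->3  c:2·1+1->3

3,3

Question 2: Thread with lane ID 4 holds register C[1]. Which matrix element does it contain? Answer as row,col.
lane 4→4/4=1, 4 mod 4=0
i=1  r:1+0→1  c:2·0+1→1

1,1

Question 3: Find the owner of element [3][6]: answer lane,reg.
r: 3->gid=3,r8=0  c: 6->tid=3,i&1=0
L=3*4+3=15  i=0*2+0=0

15,0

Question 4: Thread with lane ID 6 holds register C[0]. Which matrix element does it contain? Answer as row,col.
1,4

lane 6->6/4=1, 6 mod 4=2
i=0  r:1+0->1  c:2·2+0->4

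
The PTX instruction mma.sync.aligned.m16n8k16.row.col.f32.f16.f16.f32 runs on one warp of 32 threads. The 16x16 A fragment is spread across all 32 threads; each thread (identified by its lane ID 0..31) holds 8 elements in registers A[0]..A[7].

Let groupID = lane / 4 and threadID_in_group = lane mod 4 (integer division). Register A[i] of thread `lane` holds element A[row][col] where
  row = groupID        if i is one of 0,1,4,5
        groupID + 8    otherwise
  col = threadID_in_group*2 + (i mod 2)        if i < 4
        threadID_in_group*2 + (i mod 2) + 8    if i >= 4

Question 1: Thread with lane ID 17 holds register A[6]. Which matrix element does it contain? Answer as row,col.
12,10

L=17⇒gr=17>>2=4, th=17&3=1
[6]⇒row 4+8=12  col 1·2+0+8=10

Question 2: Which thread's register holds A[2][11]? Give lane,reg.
r: 2->gid=2,r8=0  c: 11->c8=1,tid=1,i&1=1
L=2*4+1=9  i=1*4+0*2+1=5

9,5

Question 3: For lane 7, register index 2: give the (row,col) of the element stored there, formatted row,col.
9,6

7: G=1,T=3
[2] (1+8,3*2+0+0) = (9,6)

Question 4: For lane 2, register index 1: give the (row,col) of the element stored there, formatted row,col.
0,5

L=2->gid=2>>2=0, tid=2&3=2
[1]->row 0+0=0  col 2·2+1+0=5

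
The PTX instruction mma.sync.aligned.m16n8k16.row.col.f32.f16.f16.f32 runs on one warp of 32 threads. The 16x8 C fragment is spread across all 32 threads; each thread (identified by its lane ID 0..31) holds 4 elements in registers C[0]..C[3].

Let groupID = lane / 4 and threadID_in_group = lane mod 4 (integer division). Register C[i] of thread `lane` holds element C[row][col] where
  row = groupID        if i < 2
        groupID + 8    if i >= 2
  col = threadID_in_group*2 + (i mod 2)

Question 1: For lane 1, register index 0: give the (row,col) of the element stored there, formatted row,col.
0,2

L=1->g=1>>2=0, t=1&3=1
[0]->row 0+0=0  col 1·2+0=2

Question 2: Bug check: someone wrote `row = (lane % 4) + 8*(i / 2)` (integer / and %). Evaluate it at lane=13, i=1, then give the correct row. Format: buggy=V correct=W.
buggy=1 correct=3

`(lane % 4) + 8*(i / 2)`[13,1]->1
13: gid=3,tid=1
[1] (3+0,1*2+1) = (3,3)
row: 1 vs 3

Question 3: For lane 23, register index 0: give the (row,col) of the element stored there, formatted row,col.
L=23→G=23>>2=5, T=23&3=3
[0]→row 5+0=5  col 3·2+0=6

5,6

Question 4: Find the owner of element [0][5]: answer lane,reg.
2,1

r=0⇒gr=0,Rb=0  c=5⇒th=2,odd=1
L=0*4+2=2  i=0*2+1=1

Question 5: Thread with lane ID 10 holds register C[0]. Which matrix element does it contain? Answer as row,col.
lane 10: grp=2 (10/4), tig=2 (10%4)
i=0: r=2+0=2, c=2*2+0=4

2,4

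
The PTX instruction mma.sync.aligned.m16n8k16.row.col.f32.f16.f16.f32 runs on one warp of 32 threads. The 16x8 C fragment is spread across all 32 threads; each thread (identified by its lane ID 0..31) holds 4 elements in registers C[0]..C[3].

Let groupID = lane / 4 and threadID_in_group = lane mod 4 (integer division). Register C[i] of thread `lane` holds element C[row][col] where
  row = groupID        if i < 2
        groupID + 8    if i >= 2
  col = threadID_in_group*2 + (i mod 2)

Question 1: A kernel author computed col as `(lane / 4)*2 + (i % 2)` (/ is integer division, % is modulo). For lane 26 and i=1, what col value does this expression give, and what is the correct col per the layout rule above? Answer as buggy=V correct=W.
buggy=13 correct=5

`(lane / 4)*2 + (i % 2)`[26,1]→13
lane 26: G=6 (26/4), T=2 (26%4)
i=1: r=6+0=6, c=2*2+1=5
col: 13 vs 5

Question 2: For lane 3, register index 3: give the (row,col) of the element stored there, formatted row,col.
8,7

lane 3->3/4=0, 3 mod 4=3
i=3  r:0+8->8  c:2·3+1->7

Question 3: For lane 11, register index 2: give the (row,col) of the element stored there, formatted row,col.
10,6

lane 11->11/4=2, 11 mod 4=3
i=2  r:2+8->10  c:2·3+0->6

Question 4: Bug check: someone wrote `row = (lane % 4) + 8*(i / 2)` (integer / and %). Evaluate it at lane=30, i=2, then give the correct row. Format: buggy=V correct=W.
`(lane % 4) + 8*(i / 2)`[30,2]=>10
30: grp=7,tig=2
[2] (7+8,2*2+0) = (15,4)
row: 10 vs 15

buggy=10 correct=15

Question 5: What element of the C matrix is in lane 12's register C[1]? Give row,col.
L=12->gid=12>>2=3, tid=12&3=0
[1]->row 3+0=3  col 0·2+1=1

3,1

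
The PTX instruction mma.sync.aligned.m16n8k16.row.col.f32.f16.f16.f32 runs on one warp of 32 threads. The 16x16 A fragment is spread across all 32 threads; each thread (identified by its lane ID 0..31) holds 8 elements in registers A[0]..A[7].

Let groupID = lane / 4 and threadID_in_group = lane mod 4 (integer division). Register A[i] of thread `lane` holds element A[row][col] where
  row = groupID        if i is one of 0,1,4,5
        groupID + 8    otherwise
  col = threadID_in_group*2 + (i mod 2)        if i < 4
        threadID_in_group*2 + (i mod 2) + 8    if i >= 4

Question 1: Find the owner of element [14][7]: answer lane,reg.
r: 14->gid=6,r8=1  c: 7->c8=0,tid=3,i&1=1
L=6*4+3=27  i=0*4+1*2+1=3

27,3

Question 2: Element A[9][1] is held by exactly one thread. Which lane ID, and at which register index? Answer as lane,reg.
r:9=>grp=1,rB=1  c:1=>cB=0,tig=0,lo=1
L=1*4+0=4  i=0*4+1*2+1=3

4,3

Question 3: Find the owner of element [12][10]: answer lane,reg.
r=12->g=4,rb=1  c=10->cb=1,t=1,b0=0
L=4*4+1=17  i=1*4+1*2+0=6

17,6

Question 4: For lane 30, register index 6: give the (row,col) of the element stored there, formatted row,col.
15,12

L=30⇒gr=30>>2=7, th=30&3=2
[6]⇒row 7+8=15  col 2·2+0+8=12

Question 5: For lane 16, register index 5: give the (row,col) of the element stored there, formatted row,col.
lane 16: grp=4 (16/4), tig=0 (16%4)
i=5: r=4+0=4, c=0*2+1+8=9

4,9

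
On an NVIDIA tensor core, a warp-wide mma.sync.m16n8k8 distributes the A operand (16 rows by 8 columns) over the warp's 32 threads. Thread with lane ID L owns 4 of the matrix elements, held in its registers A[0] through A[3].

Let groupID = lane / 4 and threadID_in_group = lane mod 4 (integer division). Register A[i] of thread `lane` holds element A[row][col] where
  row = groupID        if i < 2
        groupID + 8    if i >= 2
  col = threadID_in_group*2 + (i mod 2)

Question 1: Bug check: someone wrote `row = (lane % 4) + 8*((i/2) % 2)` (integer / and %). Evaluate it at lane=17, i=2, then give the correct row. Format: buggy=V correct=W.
`(lane % 4) + 8*((i/2) % 2)`[17,2]→9
17: G=4,T=1
[2] (4+8,1*2+0) = (12,2)
row: 9 vs 12

buggy=9 correct=12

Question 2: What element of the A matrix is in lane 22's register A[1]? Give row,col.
lane 22→22/4=5, 22 mod 4=2
i=1  r:5+0→5  c:2·2+1→5

5,5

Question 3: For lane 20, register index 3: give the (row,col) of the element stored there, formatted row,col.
lane 20: gid=5 (20/4), tid=0 (20%4)
i=3: r=5+8=13, c=0*2+1=1

13,1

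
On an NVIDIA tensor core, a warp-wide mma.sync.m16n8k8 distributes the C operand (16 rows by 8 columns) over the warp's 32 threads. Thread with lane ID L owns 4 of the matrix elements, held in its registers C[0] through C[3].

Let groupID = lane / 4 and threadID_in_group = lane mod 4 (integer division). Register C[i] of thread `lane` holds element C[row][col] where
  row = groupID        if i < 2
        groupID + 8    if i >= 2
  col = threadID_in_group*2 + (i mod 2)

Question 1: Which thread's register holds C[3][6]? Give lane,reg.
r:3=>grp=3,rB=0  c:6=>tig=3,lo=0
L=3*4+3=15  i=0*2+0=0

15,0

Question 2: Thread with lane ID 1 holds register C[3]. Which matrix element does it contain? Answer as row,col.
lane 1->1/4=0, 1 mod 4=1
i=3  r:0+8->8  c:2·1+1->3

8,3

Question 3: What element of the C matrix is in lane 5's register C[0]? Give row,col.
1,2

lane 5->5/4=1, 5 mod 4=1
i=0  r:1+0->1  c:2·1+0->2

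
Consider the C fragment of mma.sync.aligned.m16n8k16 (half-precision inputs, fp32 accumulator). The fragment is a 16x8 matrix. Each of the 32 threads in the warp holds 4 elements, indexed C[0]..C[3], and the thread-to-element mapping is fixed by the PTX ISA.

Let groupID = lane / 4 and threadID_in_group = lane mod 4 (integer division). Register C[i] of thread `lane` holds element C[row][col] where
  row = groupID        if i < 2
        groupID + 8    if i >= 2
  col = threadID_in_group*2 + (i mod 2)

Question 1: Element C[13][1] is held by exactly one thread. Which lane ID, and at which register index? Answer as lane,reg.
20,3

r=13->g=5,rb=1  c=1->t=0,b0=1
L=5*4+0=20  i=1*2+1=3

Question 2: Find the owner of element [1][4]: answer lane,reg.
6,0

r=1->g=1,rb=0  c=4->t=2,b0=0
L=1*4+2=6  i=0*2+0=0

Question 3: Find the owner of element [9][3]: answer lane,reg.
5,3

r=9⇒gr=1,Rb=1  c=3⇒th=1,odd=1
L=1*4+1=5  i=1*2+1=3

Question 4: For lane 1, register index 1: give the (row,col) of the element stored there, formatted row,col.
L=1⇒gr=1>>2=0, th=1&3=1
[1]⇒row 0+0=0  col 1·2+1=3

0,3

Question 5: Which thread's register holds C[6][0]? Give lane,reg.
r: 6->gid=6,r8=0  c: 0->tid=0,i&1=0
L=6*4+0=24  i=0*2+0=0

24,0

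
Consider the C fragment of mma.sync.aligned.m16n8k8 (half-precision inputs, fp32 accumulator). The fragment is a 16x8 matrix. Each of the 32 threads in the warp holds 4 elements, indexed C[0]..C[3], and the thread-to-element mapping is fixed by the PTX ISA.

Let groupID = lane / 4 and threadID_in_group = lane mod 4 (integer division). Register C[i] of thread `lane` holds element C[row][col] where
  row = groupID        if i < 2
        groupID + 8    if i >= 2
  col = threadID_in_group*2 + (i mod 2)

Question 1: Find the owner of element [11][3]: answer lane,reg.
13,3

r=11⇒gr=3,Rb=1  c=3⇒th=1,odd=1
L=3*4+1=13  i=1*2+1=3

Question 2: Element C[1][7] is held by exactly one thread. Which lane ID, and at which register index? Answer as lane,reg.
r=1⇒gr=1,Rb=0  c=7⇒th=3,odd=1
L=1*4+3=7  i=0*2+1=1

7,1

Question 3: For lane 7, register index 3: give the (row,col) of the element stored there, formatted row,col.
lane 7->7/4=1, 7 mod 4=3
i=3  r:1+8->9  c:2·3+1->7

9,7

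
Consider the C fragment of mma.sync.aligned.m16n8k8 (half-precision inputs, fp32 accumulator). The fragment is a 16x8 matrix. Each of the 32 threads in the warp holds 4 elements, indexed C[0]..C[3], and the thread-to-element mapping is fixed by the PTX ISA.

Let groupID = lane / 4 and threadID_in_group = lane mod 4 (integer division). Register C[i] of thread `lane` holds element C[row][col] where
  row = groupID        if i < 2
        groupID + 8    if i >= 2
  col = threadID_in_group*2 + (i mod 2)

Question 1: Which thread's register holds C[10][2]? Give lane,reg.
r: 10->gid=2,r8=1  c: 2->tid=1,i&1=0
L=2*4+1=9  i=1*2+0=2

9,2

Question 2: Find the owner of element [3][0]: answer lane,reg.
12,0

r:3=>grp=3,rB=0  c:0=>tig=0,lo=0
L=3*4+0=12  i=0*2+0=0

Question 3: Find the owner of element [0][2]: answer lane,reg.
r=0->g=0,rb=0  c=2->t=1,b0=0
L=0*4+1=1  i=0*2+0=0

1,0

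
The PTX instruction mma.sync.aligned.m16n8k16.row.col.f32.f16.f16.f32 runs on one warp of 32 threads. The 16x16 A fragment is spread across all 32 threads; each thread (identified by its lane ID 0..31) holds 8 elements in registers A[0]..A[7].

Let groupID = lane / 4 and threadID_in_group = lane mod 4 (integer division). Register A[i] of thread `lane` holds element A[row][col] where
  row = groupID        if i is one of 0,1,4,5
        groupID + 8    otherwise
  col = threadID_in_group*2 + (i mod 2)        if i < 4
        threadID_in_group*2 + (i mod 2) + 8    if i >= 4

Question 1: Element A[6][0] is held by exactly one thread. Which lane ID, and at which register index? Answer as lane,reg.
r:6=>grp=6,rB=0  c:0=>cB=0,tig=0,lo=0
L=6*4+0=24  i=0*4+0*2+0=0

24,0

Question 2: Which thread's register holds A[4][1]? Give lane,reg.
16,1

r: 4->gid=4,r8=0  c: 1->c8=0,tid=0,i&1=1
L=4*4+0=16  i=0*4+0*2+1=1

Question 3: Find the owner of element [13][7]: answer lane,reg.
23,3

r=13⇒gr=5,Rb=1  c=7⇒Cb=0,th=3,odd=1
L=5*4+3=23  i=0*4+1*2+1=3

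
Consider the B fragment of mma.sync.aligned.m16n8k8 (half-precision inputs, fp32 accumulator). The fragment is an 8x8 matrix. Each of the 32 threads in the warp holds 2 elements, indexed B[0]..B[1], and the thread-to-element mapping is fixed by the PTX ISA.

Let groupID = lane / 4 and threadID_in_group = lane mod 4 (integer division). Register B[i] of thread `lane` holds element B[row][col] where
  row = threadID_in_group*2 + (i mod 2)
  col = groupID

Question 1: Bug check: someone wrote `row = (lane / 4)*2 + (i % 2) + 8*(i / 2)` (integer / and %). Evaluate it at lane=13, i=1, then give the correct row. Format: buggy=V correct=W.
buggy=7 correct=3

`(lane / 4)*2 + (i % 2) + 8*(i / 2)`[13,1]->7
L=13->gid=13>>2=3, tid=13&3=1
[1]->row 1·2+1=3  col gid=3
row: 7 vs 3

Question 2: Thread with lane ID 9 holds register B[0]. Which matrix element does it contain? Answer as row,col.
2,2

L=9→G=9>>2=2, T=9&3=1
[0]→row 1·2+0=2  col G=2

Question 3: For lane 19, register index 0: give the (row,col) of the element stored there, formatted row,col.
6,4

lane 19: G=4 (19/4), T=3 (19%4)
i=0: r=3*2+0=6, c=G=4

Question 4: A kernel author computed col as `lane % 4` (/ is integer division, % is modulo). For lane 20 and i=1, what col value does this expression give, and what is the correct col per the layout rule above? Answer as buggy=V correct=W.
buggy=0 correct=5

`lane % 4`[20,1]⇒0
lane 20: gr=5 (20/4), th=0 (20%4)
i=1: r=0*2+1=1, c=gr=5
col: 0 vs 5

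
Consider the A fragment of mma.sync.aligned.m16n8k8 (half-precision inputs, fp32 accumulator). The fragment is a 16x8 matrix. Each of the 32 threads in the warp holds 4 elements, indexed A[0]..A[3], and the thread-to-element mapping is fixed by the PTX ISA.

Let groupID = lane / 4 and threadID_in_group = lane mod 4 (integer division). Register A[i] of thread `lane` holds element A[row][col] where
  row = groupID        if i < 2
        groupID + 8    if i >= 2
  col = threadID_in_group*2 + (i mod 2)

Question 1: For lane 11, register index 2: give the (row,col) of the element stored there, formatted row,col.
lane 11: G=2 (11/4), T=3 (11%4)
i=2: r=2+8=10, c=3*2+0=6

10,6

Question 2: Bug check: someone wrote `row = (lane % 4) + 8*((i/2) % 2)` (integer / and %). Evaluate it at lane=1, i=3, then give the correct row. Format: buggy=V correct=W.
buggy=9 correct=8

`(lane % 4) + 8*((i/2) % 2)`[1,3]->9
lane 1: g=0 (1/4), t=1 (1%4)
i=3: r=0+8=8, c=1*2+1=3
row: 9 vs 8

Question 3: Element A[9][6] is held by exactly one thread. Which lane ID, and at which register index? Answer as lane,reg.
r:9=>grp=1,rB=1  c:6=>tig=3,lo=0
L=1*4+3=7  i=1*2+0=2

7,2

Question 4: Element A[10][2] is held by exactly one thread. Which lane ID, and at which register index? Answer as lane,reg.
r:10=>grp=2,rB=1  c:2=>tig=1,lo=0
L=2*4+1=9  i=1*2+0=2

9,2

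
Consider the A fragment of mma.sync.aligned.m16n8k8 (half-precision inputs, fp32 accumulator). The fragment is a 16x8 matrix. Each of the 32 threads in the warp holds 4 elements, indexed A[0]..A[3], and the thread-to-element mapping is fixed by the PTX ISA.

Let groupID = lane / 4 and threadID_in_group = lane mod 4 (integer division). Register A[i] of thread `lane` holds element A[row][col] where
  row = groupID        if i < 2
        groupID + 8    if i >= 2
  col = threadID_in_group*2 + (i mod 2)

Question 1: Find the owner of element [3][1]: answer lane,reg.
r=3→G=3,rhi=0  c=1→T=0,p=1
L=3*4+0=12  i=0*2+1=1

12,1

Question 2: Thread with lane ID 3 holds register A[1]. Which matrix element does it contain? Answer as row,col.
3: gid=0,tid=3
[1] (0+0,3*2+1) = (0,7)

0,7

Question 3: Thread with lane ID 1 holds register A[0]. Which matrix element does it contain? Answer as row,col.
0,2

lane 1: gr=0 (1/4), th=1 (1%4)
i=0: r=0+0=0, c=1*2+0=2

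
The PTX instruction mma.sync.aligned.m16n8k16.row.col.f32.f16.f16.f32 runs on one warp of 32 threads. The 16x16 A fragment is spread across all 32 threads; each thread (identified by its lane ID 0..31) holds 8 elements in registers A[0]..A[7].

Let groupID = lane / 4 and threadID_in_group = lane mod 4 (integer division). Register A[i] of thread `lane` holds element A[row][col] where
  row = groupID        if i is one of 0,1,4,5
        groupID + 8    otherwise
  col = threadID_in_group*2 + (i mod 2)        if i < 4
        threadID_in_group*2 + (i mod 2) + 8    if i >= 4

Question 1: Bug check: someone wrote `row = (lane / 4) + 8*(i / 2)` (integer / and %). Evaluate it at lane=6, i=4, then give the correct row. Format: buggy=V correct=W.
`(lane / 4) + 8*(i / 2)`[6,4]⇒17
lane 6⇒6/4=1, 6 mod 4=2
i=4  r:1+0⇒1  c:2·2+0+8⇒12
row: 17 vs 1

buggy=17 correct=1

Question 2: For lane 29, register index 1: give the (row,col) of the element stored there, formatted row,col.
L=29->gid=29>>2=7, tid=29&3=1
[1]->row 7+0=7  col 1·2+1+0=3

7,3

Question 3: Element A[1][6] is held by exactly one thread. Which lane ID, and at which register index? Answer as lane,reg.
7,0

r=1->g=1,rb=0  c=6->cb=0,t=3,b0=0
L=1*4+3=7  i=0*4+0*2+0=0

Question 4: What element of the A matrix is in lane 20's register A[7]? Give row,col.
L=20->g=20>>2=5, t=20&3=0
[7]->row 5+8=13  col 0·2+1+8=9

13,9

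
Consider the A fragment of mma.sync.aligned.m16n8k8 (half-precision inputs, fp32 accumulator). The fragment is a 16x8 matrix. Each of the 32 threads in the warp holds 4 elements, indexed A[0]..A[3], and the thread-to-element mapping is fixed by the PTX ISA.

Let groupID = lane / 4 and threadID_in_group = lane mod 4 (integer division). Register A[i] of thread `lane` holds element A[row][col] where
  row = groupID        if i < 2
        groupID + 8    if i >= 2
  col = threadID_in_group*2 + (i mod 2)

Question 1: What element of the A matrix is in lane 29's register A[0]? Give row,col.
lane 29: gid=7 (29/4), tid=1 (29%4)
i=0: r=7+0=7, c=1*2+0=2

7,2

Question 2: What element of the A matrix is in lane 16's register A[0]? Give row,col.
L=16⇒gr=16>>2=4, th=16&3=0
[0]⇒row 4+0=4  col 0·2+0=0

4,0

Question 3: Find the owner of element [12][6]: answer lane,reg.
r=12→G=4,rhi=1  c=6→T=3,p=0
L=4*4+3=19  i=1*2+0=2

19,2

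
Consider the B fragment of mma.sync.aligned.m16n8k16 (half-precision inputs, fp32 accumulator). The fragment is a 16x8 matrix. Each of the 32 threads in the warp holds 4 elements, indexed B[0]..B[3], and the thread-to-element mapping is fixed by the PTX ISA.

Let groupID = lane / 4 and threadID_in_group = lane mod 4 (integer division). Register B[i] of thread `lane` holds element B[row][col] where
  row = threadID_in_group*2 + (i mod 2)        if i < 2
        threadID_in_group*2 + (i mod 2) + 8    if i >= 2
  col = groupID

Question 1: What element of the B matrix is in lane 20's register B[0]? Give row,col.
20: G=5,T=0
[0] (0*2+0+0,5) = (0,5)

0,5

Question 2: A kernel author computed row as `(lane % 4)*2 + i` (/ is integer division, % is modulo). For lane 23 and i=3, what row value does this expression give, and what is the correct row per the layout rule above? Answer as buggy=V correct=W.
buggy=9 correct=15

`(lane % 4)*2 + i`[23,3]->9
lane 23: g=5 (23/4), t=3 (23%4)
i=3: r=3*2+1+8=15, c=g=5
row: 9 vs 15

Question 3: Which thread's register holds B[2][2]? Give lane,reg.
9,0

c=2→G=2  r=2→rhi=0,T=1,p=0
L=2*4+1=9  i=0*2+0=0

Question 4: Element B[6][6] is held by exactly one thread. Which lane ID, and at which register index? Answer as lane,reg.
c=6→G=6  r=6→rhi=0,T=3,p=0
L=6*4+3=27  i=0*2+0=0

27,0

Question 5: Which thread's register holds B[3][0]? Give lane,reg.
c=0⇒gr=0  r=3⇒Rb=0,th=1,odd=1
L=0*4+1=1  i=0*2+1=1

1,1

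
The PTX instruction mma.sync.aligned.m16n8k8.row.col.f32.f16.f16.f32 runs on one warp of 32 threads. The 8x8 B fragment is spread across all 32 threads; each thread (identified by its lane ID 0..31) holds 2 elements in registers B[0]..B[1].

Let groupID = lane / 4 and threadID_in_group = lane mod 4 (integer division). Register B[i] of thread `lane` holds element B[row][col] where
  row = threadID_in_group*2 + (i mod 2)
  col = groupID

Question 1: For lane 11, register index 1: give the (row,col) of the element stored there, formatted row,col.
L=11→G=11>>2=2, T=11&3=3
[1]→row 3·2+1=7  col G=2

7,2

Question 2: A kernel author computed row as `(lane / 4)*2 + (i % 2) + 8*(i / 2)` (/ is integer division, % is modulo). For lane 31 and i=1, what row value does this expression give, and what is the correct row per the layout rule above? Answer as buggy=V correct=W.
buggy=15 correct=7

`(lane / 4)*2 + (i % 2) + 8*(i / 2)`[31,1]⇒15
31: gr=7,th=3
[1] (3*2+1,7) = (7,7)
row: 15 vs 7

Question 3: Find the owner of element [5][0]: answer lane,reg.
2,1

c=0⇒gr=0  r=5⇒th=2,odd=1
L=0*4+2=2  i=1=1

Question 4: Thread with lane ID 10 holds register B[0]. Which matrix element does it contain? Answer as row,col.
lane 10: gid=2 (10/4), tid=2 (10%4)
i=0: r=2*2+0=4, c=gid=2

4,2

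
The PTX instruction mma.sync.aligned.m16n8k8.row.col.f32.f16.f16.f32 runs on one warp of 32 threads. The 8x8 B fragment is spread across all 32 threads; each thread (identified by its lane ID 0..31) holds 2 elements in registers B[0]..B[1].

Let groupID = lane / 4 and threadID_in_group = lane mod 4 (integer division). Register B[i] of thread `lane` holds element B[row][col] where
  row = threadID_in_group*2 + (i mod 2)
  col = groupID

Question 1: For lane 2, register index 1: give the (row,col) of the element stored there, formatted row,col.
5,0

2: G=0,T=2
[1] (2*2+1,0) = (5,0)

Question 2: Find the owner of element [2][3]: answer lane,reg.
13,0

c=3->g=3  r=2->t=1,b0=0
L=3*4+1=13  i=0=0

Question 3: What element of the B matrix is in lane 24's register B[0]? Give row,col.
L=24->g=24>>2=6, t=24&3=0
[0]->row 0·2+0=0  col g=6

0,6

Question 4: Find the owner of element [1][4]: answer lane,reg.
c=4→G=4  r=1→T=0,p=1
L=4*4+0=16  i=1=1

16,1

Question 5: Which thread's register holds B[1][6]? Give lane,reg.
c: 6->gid=6  r: 1->tid=0,i&1=1
L=6*4+0=24  i=1=1

24,1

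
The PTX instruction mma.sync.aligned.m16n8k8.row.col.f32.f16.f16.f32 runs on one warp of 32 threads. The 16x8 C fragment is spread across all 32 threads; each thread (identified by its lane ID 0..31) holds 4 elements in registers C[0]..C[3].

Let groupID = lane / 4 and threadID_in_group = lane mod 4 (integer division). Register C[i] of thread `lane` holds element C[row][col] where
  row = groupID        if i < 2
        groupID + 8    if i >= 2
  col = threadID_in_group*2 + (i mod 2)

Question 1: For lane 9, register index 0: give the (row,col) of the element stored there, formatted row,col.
lane 9: gr=2 (9/4), th=1 (9%4)
i=0: r=2+0=2, c=1*2+0=2

2,2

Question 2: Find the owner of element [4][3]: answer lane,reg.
17,1

r: 4->gid=4,r8=0  c: 3->tid=1,i&1=1
L=4*4+1=17  i=0*2+1=1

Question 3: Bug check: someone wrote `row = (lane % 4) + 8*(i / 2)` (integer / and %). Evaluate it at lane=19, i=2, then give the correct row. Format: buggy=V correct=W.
`(lane % 4) + 8*(i / 2)`[19,2]->11
19: g=4,t=3
[2] (4+8,3*2+0) = (12,6)
row: 11 vs 12

buggy=11 correct=12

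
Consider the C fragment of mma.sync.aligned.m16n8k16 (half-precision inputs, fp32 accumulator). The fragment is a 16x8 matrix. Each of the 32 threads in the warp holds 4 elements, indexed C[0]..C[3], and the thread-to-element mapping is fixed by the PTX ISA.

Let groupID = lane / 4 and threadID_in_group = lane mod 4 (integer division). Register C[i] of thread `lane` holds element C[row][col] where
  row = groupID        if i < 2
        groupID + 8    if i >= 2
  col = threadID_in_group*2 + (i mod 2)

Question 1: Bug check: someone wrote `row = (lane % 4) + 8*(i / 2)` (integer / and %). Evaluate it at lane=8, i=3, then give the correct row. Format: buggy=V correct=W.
buggy=8 correct=10

`(lane % 4) + 8*(i / 2)`[8,3]->8
lane 8->8/4=2, 8 mod 4=0
i=3  r:2+8->10  c:2·0+1->1
row: 8 vs 10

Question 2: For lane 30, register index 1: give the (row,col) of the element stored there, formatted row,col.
7,5

lane 30→30/4=7, 30 mod 4=2
i=1  r:7+0→7  c:2·2+1→5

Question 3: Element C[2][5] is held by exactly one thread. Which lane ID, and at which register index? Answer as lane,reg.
10,1

r=2⇒gr=2,Rb=0  c=5⇒th=2,odd=1
L=2*4+2=10  i=0*2+1=1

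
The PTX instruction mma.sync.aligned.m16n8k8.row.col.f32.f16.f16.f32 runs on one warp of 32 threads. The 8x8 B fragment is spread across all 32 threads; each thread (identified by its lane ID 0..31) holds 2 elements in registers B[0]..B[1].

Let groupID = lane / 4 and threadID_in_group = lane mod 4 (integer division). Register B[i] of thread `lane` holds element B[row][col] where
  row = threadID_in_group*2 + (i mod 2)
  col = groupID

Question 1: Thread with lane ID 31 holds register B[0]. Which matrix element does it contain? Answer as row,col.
31: g=7,t=3
[0] (3*2+0,7) = (6,7)

6,7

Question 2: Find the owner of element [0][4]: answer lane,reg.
16,0

c=4→G=4  r=0→T=0,p=0
L=4*4+0=16  i=0=0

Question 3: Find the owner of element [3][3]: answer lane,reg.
c=3⇒gr=3  r=3⇒th=1,odd=1
L=3*4+1=13  i=1=1

13,1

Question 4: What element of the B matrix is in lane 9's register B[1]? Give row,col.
lane 9: gr=2 (9/4), th=1 (9%4)
i=1: r=1*2+1=3, c=gr=2

3,2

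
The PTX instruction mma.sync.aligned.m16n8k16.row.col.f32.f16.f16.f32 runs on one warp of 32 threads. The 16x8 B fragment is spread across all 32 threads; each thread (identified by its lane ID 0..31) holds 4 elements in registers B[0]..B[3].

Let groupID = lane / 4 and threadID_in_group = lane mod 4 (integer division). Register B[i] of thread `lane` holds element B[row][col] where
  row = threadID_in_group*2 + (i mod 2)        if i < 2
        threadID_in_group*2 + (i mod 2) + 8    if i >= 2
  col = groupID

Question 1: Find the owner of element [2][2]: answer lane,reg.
9,0

c=2⇒gr=2  r=2⇒Rb=0,th=1,odd=0
L=2*4+1=9  i=0*2+0=0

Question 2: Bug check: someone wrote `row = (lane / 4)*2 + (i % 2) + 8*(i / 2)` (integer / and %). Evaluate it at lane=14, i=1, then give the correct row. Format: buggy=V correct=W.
buggy=7 correct=5

`(lane / 4)*2 + (i % 2) + 8*(i / 2)`[14,1]→7
14: G=3,T=2
[1] (2*2+1+0,3) = (5,3)
row: 7 vs 5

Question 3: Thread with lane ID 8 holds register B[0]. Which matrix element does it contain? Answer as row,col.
0,2

8: g=2,t=0
[0] (0*2+0+0,2) = (0,2)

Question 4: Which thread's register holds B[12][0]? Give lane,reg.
c: 0->gid=0  r: 12->r8=1,tid=2,i&1=0
L=0*4+2=2  i=1*2+0=2

2,2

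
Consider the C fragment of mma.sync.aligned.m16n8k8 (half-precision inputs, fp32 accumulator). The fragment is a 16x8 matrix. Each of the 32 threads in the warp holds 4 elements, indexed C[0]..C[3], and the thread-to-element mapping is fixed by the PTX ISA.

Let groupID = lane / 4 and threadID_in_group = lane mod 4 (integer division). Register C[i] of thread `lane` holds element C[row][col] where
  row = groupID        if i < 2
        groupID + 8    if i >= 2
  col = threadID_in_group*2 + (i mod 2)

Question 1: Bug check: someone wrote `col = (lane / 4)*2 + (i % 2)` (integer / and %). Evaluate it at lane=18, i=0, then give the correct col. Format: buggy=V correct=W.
buggy=8 correct=4

`(lane / 4)*2 + (i % 2)`[18,0]=>8
18: grp=4,tig=2
[0] (4+0,2*2+0) = (4,4)
col: 8 vs 4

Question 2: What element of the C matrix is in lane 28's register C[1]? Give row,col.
L=28=>grp=28>>2=7, tig=28&3=0
[1]=>row 7+0=7  col 0·2+1=1

7,1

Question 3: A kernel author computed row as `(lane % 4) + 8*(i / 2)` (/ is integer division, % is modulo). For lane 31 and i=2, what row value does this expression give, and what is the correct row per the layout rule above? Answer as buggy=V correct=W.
`(lane % 4) + 8*(i / 2)`[31,2]→11
31: G=7,T=3
[2] (7+8,3*2+0) = (15,6)
row: 11 vs 15

buggy=11 correct=15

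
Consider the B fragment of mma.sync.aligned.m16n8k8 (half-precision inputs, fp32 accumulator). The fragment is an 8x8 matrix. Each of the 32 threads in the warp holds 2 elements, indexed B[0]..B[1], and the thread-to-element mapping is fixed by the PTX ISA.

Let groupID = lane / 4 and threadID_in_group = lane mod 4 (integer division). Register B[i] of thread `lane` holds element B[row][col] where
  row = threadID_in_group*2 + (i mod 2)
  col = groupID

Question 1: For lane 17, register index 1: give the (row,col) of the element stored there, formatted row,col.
17: g=4,t=1
[1] (1*2+1,4) = (3,4)

3,4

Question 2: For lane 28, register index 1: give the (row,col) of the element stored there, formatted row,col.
28: G=7,T=0
[1] (0*2+1,7) = (1,7)

1,7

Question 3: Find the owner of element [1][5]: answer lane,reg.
c=5⇒gr=5  r=1⇒th=0,odd=1
L=5*4+0=20  i=1=1

20,1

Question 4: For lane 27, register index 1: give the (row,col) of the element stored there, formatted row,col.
lane 27→27/4=6, 27 mod 4=3
i=1  r:2·3+1→7  c:6

7,6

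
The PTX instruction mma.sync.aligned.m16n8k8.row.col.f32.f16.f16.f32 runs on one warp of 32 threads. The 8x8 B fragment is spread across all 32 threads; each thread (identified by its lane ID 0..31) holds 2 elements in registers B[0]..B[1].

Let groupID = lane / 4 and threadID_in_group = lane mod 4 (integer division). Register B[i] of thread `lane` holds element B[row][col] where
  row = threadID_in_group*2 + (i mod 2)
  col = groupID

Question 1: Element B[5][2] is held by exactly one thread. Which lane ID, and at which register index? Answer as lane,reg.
10,1

c:2=>grp=2  r:5=>tig=2,lo=1
L=2*4+2=10  i=1=1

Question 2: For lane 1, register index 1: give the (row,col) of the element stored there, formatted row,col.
3,0

L=1→G=1>>2=0, T=1&3=1
[1]→row 1·2+1=3  col G=0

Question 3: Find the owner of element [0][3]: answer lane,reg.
12,0

c=3⇒gr=3  r=0⇒th=0,odd=0
L=3*4+0=12  i=0=0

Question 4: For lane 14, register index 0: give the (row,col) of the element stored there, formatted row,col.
lane 14->14/4=3, 14 mod 4=2
i=0  r:2·2+0->4  c:3

4,3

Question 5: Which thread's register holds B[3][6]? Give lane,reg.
c=6→G=6  r=3→T=1,p=1
L=6*4+1=25  i=1=1

25,1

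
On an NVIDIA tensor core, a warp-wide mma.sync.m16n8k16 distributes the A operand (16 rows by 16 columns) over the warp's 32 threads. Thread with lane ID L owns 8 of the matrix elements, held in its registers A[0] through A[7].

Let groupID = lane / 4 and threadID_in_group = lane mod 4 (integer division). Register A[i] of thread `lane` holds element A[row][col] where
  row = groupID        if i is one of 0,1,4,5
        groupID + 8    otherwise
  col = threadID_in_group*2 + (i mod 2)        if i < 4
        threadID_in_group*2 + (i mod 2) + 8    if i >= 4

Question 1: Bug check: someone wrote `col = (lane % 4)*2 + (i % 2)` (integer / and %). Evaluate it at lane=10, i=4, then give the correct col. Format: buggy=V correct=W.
`(lane % 4)*2 + (i % 2)`[10,4]->4
10: g=2,t=2
[4] (2+0,2*2+0+8) = (2,12)
col: 4 vs 12

buggy=4 correct=12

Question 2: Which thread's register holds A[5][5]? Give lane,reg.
22,1

r=5→G=5,rhi=0  c=5→chi=0,T=2,p=1
L=5*4+2=22  i=0*4+0*2+1=1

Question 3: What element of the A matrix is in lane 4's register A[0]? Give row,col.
lane 4->4/4=1, 4 mod 4=0
i=0  r:1+0->1  c:2·0+0+0->0

1,0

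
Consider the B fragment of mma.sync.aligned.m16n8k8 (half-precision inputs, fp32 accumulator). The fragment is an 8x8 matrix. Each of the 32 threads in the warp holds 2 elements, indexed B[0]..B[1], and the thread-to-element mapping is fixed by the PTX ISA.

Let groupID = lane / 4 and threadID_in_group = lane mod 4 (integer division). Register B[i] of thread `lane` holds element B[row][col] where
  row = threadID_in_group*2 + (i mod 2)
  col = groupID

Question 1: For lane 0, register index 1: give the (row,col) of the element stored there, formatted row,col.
0: G=0,T=0
[1] (0*2+1,0) = (1,0)

1,0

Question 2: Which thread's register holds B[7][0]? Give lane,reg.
3,1

c: 0->gid=0  r: 7->tid=3,i&1=1
L=0*4+3=3  i=1=1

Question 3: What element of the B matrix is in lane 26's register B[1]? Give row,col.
lane 26: grp=6 (26/4), tig=2 (26%4)
i=1: r=2*2+1=5, c=grp=6

5,6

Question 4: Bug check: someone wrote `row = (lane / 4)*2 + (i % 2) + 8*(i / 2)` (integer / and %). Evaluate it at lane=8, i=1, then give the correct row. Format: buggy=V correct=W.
`(lane / 4)*2 + (i % 2) + 8*(i / 2)`[8,1]->5
lane 8: gid=2 (8/4), tid=0 (8%4)
i=1: r=0*2+1=1, c=gid=2
row: 5 vs 1

buggy=5 correct=1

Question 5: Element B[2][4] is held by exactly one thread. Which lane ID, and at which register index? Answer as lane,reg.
17,0

c=4->g=4  r=2->t=1,b0=0
L=4*4+1=17  i=0=0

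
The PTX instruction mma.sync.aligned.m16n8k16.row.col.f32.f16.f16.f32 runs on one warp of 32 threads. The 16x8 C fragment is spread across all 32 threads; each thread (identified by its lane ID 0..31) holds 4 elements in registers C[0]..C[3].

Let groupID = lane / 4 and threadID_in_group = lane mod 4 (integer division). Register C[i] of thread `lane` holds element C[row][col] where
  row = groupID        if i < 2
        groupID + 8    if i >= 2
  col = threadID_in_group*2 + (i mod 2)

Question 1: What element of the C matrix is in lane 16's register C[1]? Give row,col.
16: gr=4,th=0
[1] (4+0,0*2+1) = (4,1)

4,1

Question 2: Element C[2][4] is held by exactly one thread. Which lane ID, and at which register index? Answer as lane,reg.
10,0

r:2=>grp=2,rB=0  c:4=>tig=2,lo=0
L=2*4+2=10  i=0*2+0=0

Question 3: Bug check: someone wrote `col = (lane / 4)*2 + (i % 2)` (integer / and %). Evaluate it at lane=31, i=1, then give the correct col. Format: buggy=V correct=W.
buggy=15 correct=7

`(lane / 4)*2 + (i % 2)`[31,1]→15
lane 31→31/4=7, 31 mod 4=3
i=1  r:7+0→7  c:2·3+1→7
col: 15 vs 7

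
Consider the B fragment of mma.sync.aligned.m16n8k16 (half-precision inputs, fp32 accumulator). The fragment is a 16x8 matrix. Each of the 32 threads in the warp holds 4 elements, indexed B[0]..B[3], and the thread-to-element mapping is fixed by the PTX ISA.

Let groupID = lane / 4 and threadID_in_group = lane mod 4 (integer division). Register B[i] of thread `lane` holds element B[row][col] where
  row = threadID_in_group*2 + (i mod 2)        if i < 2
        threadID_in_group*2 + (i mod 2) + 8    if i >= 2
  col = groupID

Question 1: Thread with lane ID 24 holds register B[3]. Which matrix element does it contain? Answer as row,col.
9,6

24: gid=6,tid=0
[3] (0*2+1+8,6) = (9,6)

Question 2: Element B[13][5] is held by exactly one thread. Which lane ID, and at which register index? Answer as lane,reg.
22,3

c: 5->gid=5  r: 13->r8=1,tid=2,i&1=1
L=5*4+2=22  i=1*2+1=3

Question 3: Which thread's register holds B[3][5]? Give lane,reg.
21,1

c=5⇒gr=5  r=3⇒Rb=0,th=1,odd=1
L=5*4+1=21  i=0*2+1=1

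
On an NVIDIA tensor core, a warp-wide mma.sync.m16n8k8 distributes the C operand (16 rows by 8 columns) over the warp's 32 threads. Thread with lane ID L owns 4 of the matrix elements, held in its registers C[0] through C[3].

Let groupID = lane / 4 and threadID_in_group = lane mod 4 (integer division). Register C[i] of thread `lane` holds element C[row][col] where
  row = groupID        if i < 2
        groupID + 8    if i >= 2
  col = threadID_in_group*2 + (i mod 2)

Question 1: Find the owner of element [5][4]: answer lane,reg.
r=5⇒gr=5,Rb=0  c=4⇒th=2,odd=0
L=5*4+2=22  i=0*2+0=0

22,0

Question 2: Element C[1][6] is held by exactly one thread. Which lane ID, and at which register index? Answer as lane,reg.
r: 1->gid=1,r8=0  c: 6->tid=3,i&1=0
L=1*4+3=7  i=0*2+0=0

7,0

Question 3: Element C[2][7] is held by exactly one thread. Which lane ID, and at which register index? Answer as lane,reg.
11,1

r=2⇒gr=2,Rb=0  c=7⇒th=3,odd=1
L=2*4+3=11  i=0*2+1=1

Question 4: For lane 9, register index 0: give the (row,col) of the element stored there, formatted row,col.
9: G=2,T=1
[0] (2+0,1*2+0) = (2,2)

2,2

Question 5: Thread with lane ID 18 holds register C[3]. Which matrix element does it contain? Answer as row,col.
lane 18->18/4=4, 18 mod 4=2
i=3  r:4+8->12  c:2·2+1->5

12,5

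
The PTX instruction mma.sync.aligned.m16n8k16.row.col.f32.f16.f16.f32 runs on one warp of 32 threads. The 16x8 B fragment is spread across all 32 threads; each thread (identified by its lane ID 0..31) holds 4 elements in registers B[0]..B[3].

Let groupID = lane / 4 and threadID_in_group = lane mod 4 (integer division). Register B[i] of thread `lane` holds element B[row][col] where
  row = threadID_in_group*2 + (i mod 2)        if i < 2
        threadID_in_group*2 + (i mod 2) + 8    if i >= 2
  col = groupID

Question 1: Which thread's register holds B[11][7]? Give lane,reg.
29,3

c=7→G=7  r=11→rhi=1,T=1,p=1
L=7*4+1=29  i=1*2+1=3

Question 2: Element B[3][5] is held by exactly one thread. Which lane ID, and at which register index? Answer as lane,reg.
c: 5->gid=5  r: 3->r8=0,tid=1,i&1=1
L=5*4+1=21  i=0*2+1=1

21,1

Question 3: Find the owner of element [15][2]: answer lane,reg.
c=2⇒gr=2  r=15⇒Rb=1,th=3,odd=1
L=2*4+3=11  i=1*2+1=3

11,3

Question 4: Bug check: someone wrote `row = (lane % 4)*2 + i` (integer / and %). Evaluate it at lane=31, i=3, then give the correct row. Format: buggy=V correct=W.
buggy=9 correct=15

`(lane % 4)*2 + i`[31,3]=>9
lane 31=>31/4=7, 31 mod 4=3
i=3  r:2·3+1+8=>15  c:7
row: 9 vs 15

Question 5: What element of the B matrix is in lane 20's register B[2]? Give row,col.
lane 20: gid=5 (20/4), tid=0 (20%4)
i=2: r=0*2+0+8=8, c=gid=5

8,5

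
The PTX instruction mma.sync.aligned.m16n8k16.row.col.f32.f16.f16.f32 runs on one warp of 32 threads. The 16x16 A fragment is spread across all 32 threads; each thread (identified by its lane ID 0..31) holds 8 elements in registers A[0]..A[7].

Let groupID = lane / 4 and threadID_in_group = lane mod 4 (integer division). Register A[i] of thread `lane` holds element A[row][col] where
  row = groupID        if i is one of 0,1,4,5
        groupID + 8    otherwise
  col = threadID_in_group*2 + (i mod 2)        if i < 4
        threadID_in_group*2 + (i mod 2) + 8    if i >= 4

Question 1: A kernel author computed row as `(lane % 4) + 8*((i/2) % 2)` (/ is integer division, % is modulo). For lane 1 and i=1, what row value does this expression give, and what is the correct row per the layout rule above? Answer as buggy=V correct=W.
buggy=1 correct=0

`(lane % 4) + 8*((i/2) % 2)`[1,1]→1
lane 1→1/4=0, 1 mod 4=1
i=1  r:0+0→0  c:2·1+1+0→3
row: 1 vs 0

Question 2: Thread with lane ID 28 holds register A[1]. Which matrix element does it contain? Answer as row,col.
lane 28=>28/4=7, 28 mod 4=0
i=1  r:7+0=>7  c:2·0+1+0=>1

7,1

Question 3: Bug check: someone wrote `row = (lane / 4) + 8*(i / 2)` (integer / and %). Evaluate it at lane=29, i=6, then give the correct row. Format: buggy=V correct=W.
`(lane / 4) + 8*(i / 2)`[29,6]->31
lane 29->29/4=7, 29 mod 4=1
i=6  r:7+8->15  c:2·1+0+8->10
row: 31 vs 15

buggy=31 correct=15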